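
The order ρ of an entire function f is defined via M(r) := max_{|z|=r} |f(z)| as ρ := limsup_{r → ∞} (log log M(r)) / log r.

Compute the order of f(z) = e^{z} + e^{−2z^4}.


Each summand is entire of order 1 and 4 respectively (as in the single-exponential case). The order of a sum is at most the max of the orders, so ρ ≤ 4. For the lower bound: on |z|=r choose arg z so that -2z^4 is real positive; then |e^{-2z^4}| = e^{2r^4} while |e^{1z}| ≤ e^{1r^1} = o(e^{2r^4}). So |f| ≥ e^{2r^4}(1 − o(1)) and ρ ≥ 4. Hence ρ = max(1, 4) = 4.
Therefore ρ = 4.

Order ρ = 4.


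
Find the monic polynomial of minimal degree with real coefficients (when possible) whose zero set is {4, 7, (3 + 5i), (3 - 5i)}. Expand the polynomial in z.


The polynomial is p(z) = ∏_{α ∈ S} (z − α), where S = {4, 7, (3 + 5i), (3 - 5i)}.
Expanding the product yields: p(z) = z^4 -17·z^3 + 128·z^2 -542·z + 952.
Note conjugate pairs combine to real quadratics: (z − (3+5i))(z − (3−5i)) = z² − 6z + 34.
The resulting polynomial has degree 4 and real coefficients as required.

p(z) = z^4 -17·z^3 + 128·z^2 -542·z + 952.


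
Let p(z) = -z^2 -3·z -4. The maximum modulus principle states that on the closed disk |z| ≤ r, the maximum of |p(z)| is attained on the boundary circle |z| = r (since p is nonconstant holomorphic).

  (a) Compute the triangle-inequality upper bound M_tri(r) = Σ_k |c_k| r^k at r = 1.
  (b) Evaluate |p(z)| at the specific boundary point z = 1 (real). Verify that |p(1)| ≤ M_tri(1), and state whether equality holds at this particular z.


Coefficients: c_0 = -4, c_1 = -3, c_2 = -1. Radius r = 1.
Part (a). Triangle bound: M_tri(r) = Σ_k |c_k| r^k
  = |-4|·1^0 + |-3|·1^1 + |-1|·1^2
  = 4 + 3 + 1 = 8.
This bounds M(r) := max_{|z|=r} |p(z)| from above; equality holds iff all terms c_k z^k can be made to align in phase at a single z on |z|=r.
Part (b). At z = 1 (real, on the circle |z| = r):
  p(1) = (-4)·1^0 + (-3)·1^1 + (-1)·1^2 = -8.
  |p(1)| = 8.
Since all nonzero coefficients share the same sign, |p(1)| = 8 = M_tri(1); the triangle bound is attained at z = 1, so in fact M(r) = 8.

M_tri(1) = 8; |p(1)| = 8; equality at z=1: yes.


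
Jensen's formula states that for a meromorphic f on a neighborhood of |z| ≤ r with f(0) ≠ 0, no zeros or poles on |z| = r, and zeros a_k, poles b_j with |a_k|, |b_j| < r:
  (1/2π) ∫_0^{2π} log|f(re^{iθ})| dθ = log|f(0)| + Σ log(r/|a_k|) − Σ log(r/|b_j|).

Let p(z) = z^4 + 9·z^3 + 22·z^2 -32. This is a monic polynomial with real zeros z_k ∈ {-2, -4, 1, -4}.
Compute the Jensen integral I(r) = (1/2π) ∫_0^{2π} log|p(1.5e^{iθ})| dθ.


Zeros: -4, -4, -2, 1; r = 1.5.
Inside |z| < r: 1. Outside (|z| ≥ r): -4, -4, -2.
p(0) = -32, so log|p(0)| = log(32) = 3.4657.
Apply Jensen: I(r) = log|p(0)| + Σ_k log(r/|z_k|), summed over zeros inside |z| < r.
  log(r/|z_k|) for z_k = 1: log(1.5/1) = 0.4055
  Outside zeros (-4, -4, -2) contribute nothing to the Jensen sum.
Sum over inside zeros: 0.4055.
I(r) = log|p(0)| + (inside sum) = 3.4657 + 0.4055 = 3.8712.
Note: since some zeros are outside |z| ≤ r, the simplified n·log(r) form does NOT apply — only the inside zeros contribute.

I(r) ≈ 3.8712.


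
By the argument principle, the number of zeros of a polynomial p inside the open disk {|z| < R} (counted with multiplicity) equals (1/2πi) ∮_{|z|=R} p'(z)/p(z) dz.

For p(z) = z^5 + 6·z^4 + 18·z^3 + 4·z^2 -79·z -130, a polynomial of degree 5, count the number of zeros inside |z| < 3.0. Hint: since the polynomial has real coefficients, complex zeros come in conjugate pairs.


The zeros of p are: (-2 + 3i), (-2 - 3i), (-2 + 1i), (-2 - 1i), 2.
Their magnitudes are: 3.606, 3.606, 2.236, 2.236, 2.
Zeros with |z| < R = 3.0: (-2 + 1i), (-2 - 1i), 2.
Count = 3.
By the argument principle, (1/2πi) ∮_{|z|=R} p'(z)/p(z) dz equals exactly this count.

Number of zeros inside |z| < 3.0: 3.


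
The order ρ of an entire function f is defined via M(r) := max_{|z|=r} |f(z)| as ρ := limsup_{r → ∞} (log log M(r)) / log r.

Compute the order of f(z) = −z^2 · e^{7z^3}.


M(r) = max_{|z|=r} |-1|·|z|^2·|e^{7z^3}| = 1·r^2 · e^{7r^3} (the factors attain their maxima compatibly on |z|=r). Then log M(r) = log 1 + 2·log r + 7r^3, dominated by the last term, so log log M(r) ~ 3·log r. The polynomial factor -1z^2 contributes only a log r term and does not affect the order. ρ = 3.
Therefore ρ = 3.

Order ρ = 3.


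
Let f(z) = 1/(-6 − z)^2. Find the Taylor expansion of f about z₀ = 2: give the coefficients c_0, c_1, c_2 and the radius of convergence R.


Let w = z − z₀, so z = z₀ + w.
Then -6 − z = -6 − (z₀ + w) = (-6 − z₀) − w = -8 − w.
f(z) = 1/(-8 − w)^2 = (1/(-8)^2) · (1 − w/(-8))^{−2}.
By the binomial series (1−u)^{−2} = Σ_{n≥0} C(n+1, 1) u^n for |u|<1, with u = w/(-8):
  c_n = C(n+1, 1) / (-8)^(n+2).
  c_0 = 1/(-8)^2 = 1/64.
  c_1 = 2/(-8)^3 = -1/256.
  c_2 = 3/(-8)^4 = 3/4096.
The series is valid for |w/d| < 1, i.e. |z − z₀| < |d|.
Radius of convergence: R = |-6 − z₀| = |-8| = 8 (distance from z₀ to the singularity z = -6).

c_0 = 1/64, c_1 = -1/256, c_2 = 3/4096; R = 8.


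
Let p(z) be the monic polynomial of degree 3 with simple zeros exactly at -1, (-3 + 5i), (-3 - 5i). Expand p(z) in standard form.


The polynomial is p(z) = ∏_{α ∈ S} (z − α), where S = {-1, (-3 + 5i), (-3 - 5i)}.
Expanding the product yields: p(z) = z^3 + 7·z^2 + 40·z + 34.
Note conjugate pairs combine to real quadratics: (z − (-3+5i))(z − (-3−5i)) = z² + 6z + 34.
The resulting polynomial has degree 3 and real coefficients as required.

p(z) = z^3 + 7·z^2 + 40·z + 34.


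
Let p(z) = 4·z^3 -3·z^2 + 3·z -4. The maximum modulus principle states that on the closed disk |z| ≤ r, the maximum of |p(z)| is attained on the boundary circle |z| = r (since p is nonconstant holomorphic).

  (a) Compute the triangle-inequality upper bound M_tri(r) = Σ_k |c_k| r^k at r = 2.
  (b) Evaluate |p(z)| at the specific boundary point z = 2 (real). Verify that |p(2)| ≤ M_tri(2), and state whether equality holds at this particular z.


Coefficients: c_0 = -4, c_1 = 3, c_2 = -3, c_3 = 4. Radius r = 2.
Part (a). Triangle bound: M_tri(r) = Σ_k |c_k| r^k
  = |-4|·2^0 + |3|·2^1 + |-3|·2^2 + |4|·2^3
  = 4 + 6 + 12 + 32 = 54.
This bounds M(r) := max_{|z|=r} |p(z)| from above; equality holds iff all terms c_k z^k can be made to align in phase at a single z on |z|=r.
Part (b). At z = 2 (real, on the circle |z| = r):
  p(2) = (-4)·2^0 + (3)·2^1 + (-3)·2^2 + (4)·2^3 = 22.
  |p(2)| = 22.
Check: |p(2)| = 22 ≤ 54 = M_tri(2). ✓ Equality does not hold at z = 2 (the coefficients have mixed signs, so the terms do not all align in phase there).

M_tri(2) = 54; |p(2)| = 22; equality at z=2: no.


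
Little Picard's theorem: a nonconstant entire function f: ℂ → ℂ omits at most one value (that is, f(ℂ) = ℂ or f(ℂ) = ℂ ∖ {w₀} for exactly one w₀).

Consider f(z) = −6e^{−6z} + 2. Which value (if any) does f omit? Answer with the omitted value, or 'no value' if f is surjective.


Little Picard bounds the complement of f(ℂ) to at most one point.
e^{−6z} is never zero on ℂ, so -6·e^{−6z} takes every value in ℂ ∖ {0}. Adding 2 shifts the range to ℂ ∖ {2}. Thus f omits exactly the value 2.

Omitted value: 2.


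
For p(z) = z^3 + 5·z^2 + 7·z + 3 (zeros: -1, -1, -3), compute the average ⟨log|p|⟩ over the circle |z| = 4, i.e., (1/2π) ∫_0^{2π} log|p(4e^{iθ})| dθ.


Zeros: -3, -1, -1; r = 4.
Inside |z| < r: -3, -1, -1. Outside (|z| ≥ r): ∅.
p(0) = 3, so log|p(0)| = log(3) = 1.0986.
Apply Jensen: I(r) = log|p(0)| + Σ_k log(r/|z_k|), summed over zeros inside |z| < r.
  log(r/|z_k|) for z_k = -1: log(4/1) = 1.3863
  log(r/|z_k|) for z_k = -1: log(4/1) = 1.3863
  log(r/|z_k|) for z_k = -3: log(4/3) = 0.2877
Sum over inside zeros: 3.0603.
I(r) = log|p(0)| + (inside sum) = 1.0986 + 3.0603 = 4.1589.
Closed form (all zeros inside, monic): I(r) = n·log(r) = 3·log(4) = 4.1589. ✓

I(r) ≈ 4.1589.


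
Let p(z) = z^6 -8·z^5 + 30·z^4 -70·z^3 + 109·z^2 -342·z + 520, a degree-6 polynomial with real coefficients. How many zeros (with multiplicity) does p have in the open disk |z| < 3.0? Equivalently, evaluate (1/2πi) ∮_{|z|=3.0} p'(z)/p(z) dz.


The zeros of p are: (-1 + 2i), (-1 - 2i), (2 + 3i), (2 - 3i), 4, 2.
Their magnitudes are: 2.236, 2.236, 3.606, 3.606, 4, 2.
Zeros with |z| < R = 3.0: (-1 + 2i), (-1 - 2i), 2.
Count = 3.
By the argument principle, (1/2πi) ∮_{|z|=R} p'(z)/p(z) dz equals exactly this count.

Number of zeros inside |z| < 3.0: 3.


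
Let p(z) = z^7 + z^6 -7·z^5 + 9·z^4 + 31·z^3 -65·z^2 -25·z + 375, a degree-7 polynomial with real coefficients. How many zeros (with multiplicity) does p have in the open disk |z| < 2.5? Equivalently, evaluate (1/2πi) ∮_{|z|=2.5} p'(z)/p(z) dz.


The zeros of p are: (1 + 2i), (1 - 2i), (-2 + 1i), (-2 - 1i), (2 + 1i), (2 - 1i), -3.
Their magnitudes are: 2.236, 2.236, 2.236, 2.236, 2.236, 2.236, 3.
Zeros with |z| < R = 2.5: (1 + 2i), (1 - 2i), (-2 + 1i), (-2 - 1i), (2 + 1i), (2 - 1i).
Count = 6.
By the argument principle, (1/2πi) ∮_{|z|=R} p'(z)/p(z) dz equals exactly this count.

Number of zeros inside |z| < 2.5: 6.


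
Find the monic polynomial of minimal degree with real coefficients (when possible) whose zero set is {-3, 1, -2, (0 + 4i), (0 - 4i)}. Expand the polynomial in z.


The polynomial is p(z) = ∏_{α ∈ S} (z − α), where S = {-3, 1, -2, (0 + 4i), (0 - 4i)}.
Expanding the product yields: p(z) = z^5 + 4·z^4 + 17·z^3 + 58·z^2 + 16·z -96.
Note conjugate pairs combine to real quadratics: (z − (0+4i))(z − (0−4i)) = z² + 16.
The resulting polynomial has degree 5 and real coefficients as required.

p(z) = z^5 + 4·z^4 + 17·z^3 + 58·z^2 + 16·z -96.


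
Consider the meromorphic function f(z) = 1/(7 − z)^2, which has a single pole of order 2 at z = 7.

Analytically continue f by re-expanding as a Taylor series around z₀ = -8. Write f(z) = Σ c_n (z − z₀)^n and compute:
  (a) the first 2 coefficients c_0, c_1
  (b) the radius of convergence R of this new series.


Let w = z − z₀, so z = z₀ + w.
Then 7 − z = 7 − (z₀ + w) = (7 − z₀) − w = 15 − w.
f(z) = 1/(15 − w)^2 = (1/(15)^2) · (1 − w/(15))^{−2}.
By the binomial series (1−u)^{−2} = Σ_{n≥0} C(n+1, 1) u^n for |u|<1, with u = w/(15):
  c_n = C(n+1, 1) / (15)^(n+2).
  c_0 = 1/(15)^2 = 1/225.
  c_1 = 2/(15)^3 = 2/3375.
The series is valid for |w/d| < 1, i.e. |z − z₀| < |d|.
Radius of convergence: R = |7 − z₀| = |15| = 15 (distance from z₀ to the singularity z = 7).

c_0 = 1/225, c_1 = 2/3375; R = 15.


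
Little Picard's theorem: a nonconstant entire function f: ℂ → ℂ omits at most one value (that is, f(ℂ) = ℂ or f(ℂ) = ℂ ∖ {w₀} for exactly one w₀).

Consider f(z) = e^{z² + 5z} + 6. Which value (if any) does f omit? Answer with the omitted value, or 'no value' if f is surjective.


Little Picard bounds the complement of f(ℂ) to at most one point.
The exponent g(z) = z² + 5z is a nonconstant polynomial, hence surjective onto ℂ. So e^{g(z)} takes every value in {e^w : w ∈ ℂ} = ℂ ∖ {0}. Adding 6 shifts the range to ℂ ∖ {6}. f omits exactly 6.

Omitted value: 6.


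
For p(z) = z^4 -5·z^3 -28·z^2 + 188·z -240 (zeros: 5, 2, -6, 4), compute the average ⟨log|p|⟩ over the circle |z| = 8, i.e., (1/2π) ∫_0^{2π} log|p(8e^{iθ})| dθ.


Zeros: -6, 2, 4, 5; r = 8.
Inside |z| < r: -6, 2, 4, 5. Outside (|z| ≥ r): ∅.
p(0) = -240, so log|p(0)| = log(240) = 5.4806.
Apply Jensen: I(r) = log|p(0)| + Σ_k log(r/|z_k|), summed over zeros inside |z| < r.
  log(r/|z_k|) for z_k = 5: log(8/5) = 0.4700
  log(r/|z_k|) for z_k = 2: log(8/2) = 1.3863
  log(r/|z_k|) for z_k = -6: log(8/6) = 0.2877
  log(r/|z_k|) for z_k = 4: log(8/4) = 0.6931
Sum over inside zeros: 2.8371.
I(r) = log|p(0)| + (inside sum) = 5.4806 + 2.8371 = 8.3178.
Closed form (all zeros inside, monic): I(r) = n·log(r) = 4·log(8) = 8.3178. ✓

I(r) ≈ 8.3178.


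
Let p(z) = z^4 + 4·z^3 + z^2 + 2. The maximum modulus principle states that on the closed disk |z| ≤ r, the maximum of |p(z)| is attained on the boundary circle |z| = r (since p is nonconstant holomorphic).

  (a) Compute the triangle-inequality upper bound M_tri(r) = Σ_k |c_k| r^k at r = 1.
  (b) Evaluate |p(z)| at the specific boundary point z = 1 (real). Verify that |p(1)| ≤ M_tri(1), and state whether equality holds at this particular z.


Coefficients: c_0 = 2, c_1 = 0, c_2 = 1, c_3 = 4, c_4 = 1. Radius r = 1.
Part (a). Triangle bound: M_tri(r) = Σ_k |c_k| r^k
  = |2|·1^0 + |0|·1^1 + |1|·1^2 + |4|·1^3 + |1|·1^4
  = 2 + 0 + 1 + 4 + 1 = 8.
This bounds M(r) := max_{|z|=r} |p(z)| from above; equality holds iff all terms c_k z^k can be made to align in phase at a single z on |z|=r.
Part (b). At z = 1 (real, on the circle |z| = r):
  p(1) = (2)·1^0 + (0)·1^1 + (1)·1^2 + (4)·1^3 + (1)·1^4 = 8.
  |p(1)| = 8.
Since all nonzero coefficients share the same sign, |p(1)| = 8 = M_tri(1); the triangle bound is attained at z = 1, so in fact M(r) = 8.

M_tri(1) = 8; |p(1)| = 8; equality at z=1: yes.


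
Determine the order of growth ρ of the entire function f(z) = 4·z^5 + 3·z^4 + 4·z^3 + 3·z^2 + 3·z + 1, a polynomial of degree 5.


|f(z)| ≤ Σ|c_k|·r^k = O(r^5) as r → ∞. Polynomial growth is O(e^{r^ε}) for every ε > 0 (since r^5/e^{r^ε} → 0), so ρ ≤ ε for all ε > 0, i.e. ρ = 0. Every nonconstant polynomial has order 0.
Therefore ρ = 0.

Order ρ = 0.


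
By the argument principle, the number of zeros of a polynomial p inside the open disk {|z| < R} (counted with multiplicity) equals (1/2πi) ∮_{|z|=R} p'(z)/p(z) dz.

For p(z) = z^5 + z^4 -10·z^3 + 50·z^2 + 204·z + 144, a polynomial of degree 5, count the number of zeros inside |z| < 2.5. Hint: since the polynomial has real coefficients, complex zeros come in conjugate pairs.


The zeros of p are: -1, -4, -2, (3 + 3i), (3 - 3i).
Their magnitudes are: 1, 4, 2, 4.243, 4.243.
Zeros with |z| < R = 2.5: -1, -2.
Count = 2.
By the argument principle, (1/2πi) ∮_{|z|=R} p'(z)/p(z) dz equals exactly this count.

Number of zeros inside |z| < 2.5: 2.


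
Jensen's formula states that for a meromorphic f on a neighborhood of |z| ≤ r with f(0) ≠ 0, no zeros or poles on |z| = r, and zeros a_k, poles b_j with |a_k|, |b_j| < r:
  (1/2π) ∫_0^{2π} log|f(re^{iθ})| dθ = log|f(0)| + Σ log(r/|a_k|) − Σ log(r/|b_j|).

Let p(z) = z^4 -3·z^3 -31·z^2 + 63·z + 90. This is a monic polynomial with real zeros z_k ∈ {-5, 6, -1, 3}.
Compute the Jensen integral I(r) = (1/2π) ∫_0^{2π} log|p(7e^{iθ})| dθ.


Zeros: -5, -1, 3, 6; r = 7.
Inside |z| < r: -5, -1, 3, 6. Outside (|z| ≥ r): ∅.
p(0) = 90, so log|p(0)| = log(90) = 4.4998.
Apply Jensen: I(r) = log|p(0)| + Σ_k log(r/|z_k|), summed over zeros inside |z| < r.
  log(r/|z_k|) for z_k = -5: log(7/5) = 0.3365
  log(r/|z_k|) for z_k = 6: log(7/6) = 0.1542
  log(r/|z_k|) for z_k = -1: log(7/1) = 1.9459
  log(r/|z_k|) for z_k = 3: log(7/3) = 0.8473
Sum over inside zeros: 3.2838.
I(r) = log|p(0)| + (inside sum) = 4.4998 + 3.2838 = 7.7836.
Closed form (all zeros inside, monic): I(r) = n·log(r) = 4·log(7) = 7.7836. ✓

I(r) ≈ 7.7836.


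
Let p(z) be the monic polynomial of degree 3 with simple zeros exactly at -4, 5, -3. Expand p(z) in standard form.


The polynomial is p(z) = ∏_{α ∈ S} (z − α), where S = {-4, 5, -3}.
Expanding the product yields: p(z) = z^3 + 2·z^2 -23·z -60.
The resulting polynomial has degree 3 and real coefficients as required.

p(z) = z^3 + 2·z^2 -23·z -60.


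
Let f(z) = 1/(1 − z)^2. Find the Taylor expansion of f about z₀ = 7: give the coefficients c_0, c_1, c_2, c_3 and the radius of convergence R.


Let w = z − z₀, so z = z₀ + w.
Then 1 − z = 1 − (z₀ + w) = (1 − z₀) − w = -6 − w.
f(z) = 1/(-6 − w)^2 = (1/(-6)^2) · (1 − w/(-6))^{−2}.
By the binomial series (1−u)^{−2} = Σ_{n≥0} C(n+1, 1) u^n for |u|<1, with u = w/(-6):
  c_n = C(n+1, 1) / (-6)^(n+2).
  c_0 = 1/(-6)^2 = 1/36.
  c_1 = 2/(-6)^3 = -1/108.
  c_2 = 3/(-6)^4 = 1/432.
  c_3 = 4/(-6)^5 = -1/1944.
The series is valid for |w/d| < 1, i.e. |z − z₀| < |d|.
Radius of convergence: R = |1 − z₀| = |-6| = 6 (distance from z₀ to the singularity z = 1).

c_0 = 1/36, c_1 = -1/108, c_2 = 1/432, c_3 = -1/1944; R = 6.


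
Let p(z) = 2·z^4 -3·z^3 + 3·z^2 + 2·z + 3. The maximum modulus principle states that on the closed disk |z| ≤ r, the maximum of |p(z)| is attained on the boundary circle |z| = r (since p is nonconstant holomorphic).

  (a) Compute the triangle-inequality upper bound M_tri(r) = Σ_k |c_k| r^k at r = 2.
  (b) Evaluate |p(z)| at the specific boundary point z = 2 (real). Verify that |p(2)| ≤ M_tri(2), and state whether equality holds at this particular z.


Coefficients: c_0 = 3, c_1 = 2, c_2 = 3, c_3 = -3, c_4 = 2. Radius r = 2.
Part (a). Triangle bound: M_tri(r) = Σ_k |c_k| r^k
  = |3|·2^0 + |2|·2^1 + |3|·2^2 + |-3|·2^3 + |2|·2^4
  = 3 + 4 + 12 + 24 + 32 = 75.
This bounds M(r) := max_{|z|=r} |p(z)| from above; equality holds iff all terms c_k z^k can be made to align in phase at a single z on |z|=r.
Part (b). At z = 2 (real, on the circle |z| = r):
  p(2) = (3)·2^0 + (2)·2^1 + (3)·2^2 + (-3)·2^3 + (2)·2^4 = 27.
  |p(2)| = 27.
Check: |p(2)| = 27 ≤ 75 = M_tri(2). ✓ Equality does not hold at z = 2 (the coefficients have mixed signs, so the terms do not all align in phase there).

M_tri(2) = 75; |p(2)| = 27; equality at z=2: no.


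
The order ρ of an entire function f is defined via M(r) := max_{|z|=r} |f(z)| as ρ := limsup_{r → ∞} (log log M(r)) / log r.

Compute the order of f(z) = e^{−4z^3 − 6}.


|e^{−4z^3 − 6}| = e^{Re(-4·z^3) + -6} ≤ e^{4|z|^3 + -6} = e^{4r^3 + -6} on |z| = r, so ρ ≤ 3. Choosing z on |z|=r so that -4·z^3 is real positive (always possible by picking arg z appropriately) gives |f(z)| = e^{4r^3 + -6}, matching the bound. The additive constant -6 does not affect log log M(r) ~ 3·log r. Hence ρ = 3.
Therefore ρ = 3.

Order ρ = 3.


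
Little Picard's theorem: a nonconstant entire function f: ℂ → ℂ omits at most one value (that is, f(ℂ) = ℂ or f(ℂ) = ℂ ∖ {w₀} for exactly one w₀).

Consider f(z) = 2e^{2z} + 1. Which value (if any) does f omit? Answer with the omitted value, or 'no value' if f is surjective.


Little Picard bounds the complement of f(ℂ) to at most one point.
e^{2z} is never zero on ℂ, so 2·e^{2z} takes every value in ℂ ∖ {0}. Adding 1 shifts the range to ℂ ∖ {1}. Thus f omits exactly the value 1.

Omitted value: 1.


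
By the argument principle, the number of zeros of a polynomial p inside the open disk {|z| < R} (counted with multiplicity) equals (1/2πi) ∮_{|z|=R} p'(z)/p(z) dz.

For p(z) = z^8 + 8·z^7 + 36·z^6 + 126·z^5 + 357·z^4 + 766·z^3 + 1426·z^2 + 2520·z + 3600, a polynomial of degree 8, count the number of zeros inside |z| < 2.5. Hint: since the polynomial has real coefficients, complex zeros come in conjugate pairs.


The zeros of p are: (1 + 2i), (1 - 2i), (0 + 3i), (0 - 3i), (-3 + 1i), (-3 - 1i), (-2 + 2i), (-2 - 2i).
Their magnitudes are: 2.236, 2.236, 3, 3, 3.162, 3.162, 2.828, 2.828.
Zeros with |z| < R = 2.5: (1 + 2i), (1 - 2i).
Count = 2.
By the argument principle, (1/2πi) ∮_{|z|=R} p'(z)/p(z) dz equals exactly this count.

Number of zeros inside |z| < 2.5: 2.


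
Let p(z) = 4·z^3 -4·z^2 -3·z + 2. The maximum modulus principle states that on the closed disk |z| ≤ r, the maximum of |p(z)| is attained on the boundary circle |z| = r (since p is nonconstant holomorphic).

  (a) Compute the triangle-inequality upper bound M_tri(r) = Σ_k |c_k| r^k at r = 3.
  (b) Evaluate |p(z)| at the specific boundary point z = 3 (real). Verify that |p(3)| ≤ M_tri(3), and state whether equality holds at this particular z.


Coefficients: c_0 = 2, c_1 = -3, c_2 = -4, c_3 = 4. Radius r = 3.
Part (a). Triangle bound: M_tri(r) = Σ_k |c_k| r^k
  = |2|·3^0 + |-3|·3^1 + |-4|·3^2 + |4|·3^3
  = 2 + 9 + 36 + 108 = 155.
This bounds M(r) := max_{|z|=r} |p(z)| from above; equality holds iff all terms c_k z^k can be made to align in phase at a single z on |z|=r.
Part (b). At z = 3 (real, on the circle |z| = r):
  p(3) = (2)·3^0 + (-3)·3^1 + (-4)·3^2 + (4)·3^3 = 65.
  |p(3)| = 65.
Check: |p(3)| = 65 ≤ 155 = M_tri(3). ✓ Equality does not hold at z = 3 (the coefficients have mixed signs, so the terms do not all align in phase there).

M_tri(3) = 155; |p(3)| = 65; equality at z=3: no.


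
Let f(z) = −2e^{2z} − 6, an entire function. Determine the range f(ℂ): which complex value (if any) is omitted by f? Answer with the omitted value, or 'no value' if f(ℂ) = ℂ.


Little Picard bounds the complement of f(ℂ) to at most one point.
e^{2z} is never zero on ℂ, so -2·e^{2z} takes every value in ℂ ∖ {0}. Adding -6 shifts the range to ℂ ∖ {-6}. Thus f omits exactly the value -6.

Omitted value: -6.


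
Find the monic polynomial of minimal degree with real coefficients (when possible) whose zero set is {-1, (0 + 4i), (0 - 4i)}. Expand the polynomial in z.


The polynomial is p(z) = ∏_{α ∈ S} (z − α), where S = {-1, (0 + 4i), (0 - 4i)}.
Expanding the product yields: p(z) = z^3 + z^2 + 16·z + 16.
Note conjugate pairs combine to real quadratics: (z − (0+4i))(z − (0−4i)) = z² + 16.
The resulting polynomial has degree 3 and real coefficients as required.

p(z) = z^3 + z^2 + 16·z + 16.


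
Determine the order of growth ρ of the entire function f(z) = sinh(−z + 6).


sinh(w) is a linear combination of e^{iw} and e^{−iw} (or e^w, e^{−w} in the hyperbolic case), so |sinh(w)| ≤ e^{|w|}. With w = −z + 6, |w| ≤ 1|z| + 6 = 1r + 6 on |z| = r, giving M(r) ≤ e^{1r + 6}, so ρ ≤ 1. On a suitable ray (z = it for sin/cos; z = t for sinh/cosh, t real → ∞), |sinh(−z + 6)| grows like e^{1|t|}/2, so ρ ≥ 1. Hence ρ = 1.
Therefore ρ = 1.

Order ρ = 1.


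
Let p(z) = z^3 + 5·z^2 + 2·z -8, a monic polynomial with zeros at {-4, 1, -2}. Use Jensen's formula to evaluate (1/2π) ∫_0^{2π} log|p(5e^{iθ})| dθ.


Zeros: -4, -2, 1; r = 5.
Inside |z| < r: -4, -2, 1. Outside (|z| ≥ r): ∅.
p(0) = -8, so log|p(0)| = log(8) = 2.0794.
Apply Jensen: I(r) = log|p(0)| + Σ_k log(r/|z_k|), summed over zeros inside |z| < r.
  log(r/|z_k|) for z_k = -4: log(5/4) = 0.2231
  log(r/|z_k|) for z_k = 1: log(5/1) = 1.6094
  log(r/|z_k|) for z_k = -2: log(5/2) = 0.9163
Sum over inside zeros: 2.7489.
I(r) = log|p(0)| + (inside sum) = 2.0794 + 2.7489 = 4.8283.
Closed form (all zeros inside, monic): I(r) = n·log(r) = 3·log(5) = 4.8283. ✓

I(r) ≈ 4.8283.


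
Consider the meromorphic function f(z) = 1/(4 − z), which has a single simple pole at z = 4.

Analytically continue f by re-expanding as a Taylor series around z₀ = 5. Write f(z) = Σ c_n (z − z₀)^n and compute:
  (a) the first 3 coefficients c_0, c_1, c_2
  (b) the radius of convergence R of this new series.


Let w = z − z₀, so z = z₀ + w.
Then 4 − z = 4 − (z₀ + w) = (4 − z₀) − w = -1 − w.
f(z) = 1/(-1 − w) = (1/(-1)) · 1/(1 − w/(-1)) = Σ_{n≥0} w^n / (-1)^(n+1).
So c_n = 1/(-1)^(n+1):
  c_0 = 1/(-1)^1 = -1.
  c_1 = 1/(-1)^2 = 1.
  c_2 = 1/(-1)^3 = -1.
The series is valid for |w/d| < 1, i.e. |z − z₀| < |d|.
Radius of convergence: R = |4 − z₀| = |-1| = 1 (distance from z₀ to the singularity z = 4).

c_0 = -1, c_1 = 1, c_2 = -1; R = 1.


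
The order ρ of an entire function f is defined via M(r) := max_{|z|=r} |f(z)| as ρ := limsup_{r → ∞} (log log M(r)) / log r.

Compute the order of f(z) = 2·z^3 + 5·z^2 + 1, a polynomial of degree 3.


|f(z)| ≤ Σ|c_k|·r^k = O(r^3) as r → ∞. Polynomial growth is O(e^{r^ε}) for every ε > 0 (since r^3/e^{r^ε} → 0), so ρ ≤ ε for all ε > 0, i.e. ρ = 0. Every nonconstant polynomial has order 0.
Therefore ρ = 0.

Order ρ = 0.


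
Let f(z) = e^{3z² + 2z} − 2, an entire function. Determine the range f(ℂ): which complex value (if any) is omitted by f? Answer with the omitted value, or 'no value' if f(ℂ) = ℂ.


Little Picard bounds the complement of f(ℂ) to at most one point.
The exponent g(z) = 3z² + 2z is a nonconstant polynomial, hence surjective onto ℂ. So e^{g(z)} takes every value in {e^w : w ∈ ℂ} = ℂ ∖ {0}. Adding -2 shifts the range to ℂ ∖ {-2}. f omits exactly -2.

Omitted value: -2.


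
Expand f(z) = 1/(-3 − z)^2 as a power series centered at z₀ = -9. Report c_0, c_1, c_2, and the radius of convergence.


Let w = z − z₀, so z = z₀ + w.
Then -3 − z = -3 − (z₀ + w) = (-3 − z₀) − w = 6 − w.
f(z) = 1/(6 − w)^2 = (1/(6)^2) · (1 − w/(6))^{−2}.
By the binomial series (1−u)^{−2} = Σ_{n≥0} C(n+1, 1) u^n for |u|<1, with u = w/(6):
  c_n = C(n+1, 1) / (6)^(n+2).
  c_0 = 1/(6)^2 = 1/36.
  c_1 = 2/(6)^3 = 1/108.
  c_2 = 3/(6)^4 = 1/432.
The series is valid for |w/d| < 1, i.e. |z − z₀| < |d|.
Radius of convergence: R = |-3 − z₀| = |6| = 6 (distance from z₀ to the singularity z = -3).

c_0 = 1/36, c_1 = 1/108, c_2 = 1/432; R = 6.


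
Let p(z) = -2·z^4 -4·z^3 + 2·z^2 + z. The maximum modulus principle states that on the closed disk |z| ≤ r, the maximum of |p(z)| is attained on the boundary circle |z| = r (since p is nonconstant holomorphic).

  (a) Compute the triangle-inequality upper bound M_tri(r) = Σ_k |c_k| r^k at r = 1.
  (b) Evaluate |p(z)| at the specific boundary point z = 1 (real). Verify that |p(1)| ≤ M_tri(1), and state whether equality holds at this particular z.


Coefficients: c_0 = 0, c_1 = 1, c_2 = 2, c_3 = -4, c_4 = -2. Radius r = 1.
Part (a). Triangle bound: M_tri(r) = Σ_k |c_k| r^k
  = |0|·1^0 + |1|·1^1 + |2|·1^2 + |-4|·1^3 + |-2|·1^4
  = 0 + 1 + 2 + 4 + 2 = 9.
This bounds M(r) := max_{|z|=r} |p(z)| from above; equality holds iff all terms c_k z^k can be made to align in phase at a single z on |z|=r.
Part (b). At z = 1 (real, on the circle |z| = r):
  p(1) = (0)·1^0 + (1)·1^1 + (2)·1^2 + (-4)·1^3 + (-2)·1^4 = -3.
  |p(1)| = 3.
Check: |p(1)| = 3 ≤ 9 = M_tri(1). ✓ Equality does not hold at z = 1 (the coefficients have mixed signs, so the terms do not all align in phase there).

M_tri(1) = 9; |p(1)| = 3; equality at z=1: no.


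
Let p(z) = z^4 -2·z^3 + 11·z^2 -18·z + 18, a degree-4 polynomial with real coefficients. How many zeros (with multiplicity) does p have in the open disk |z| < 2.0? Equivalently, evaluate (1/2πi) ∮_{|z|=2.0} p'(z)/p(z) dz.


The zeros of p are: (0 + 3i), (0 - 3i), (1 + 1i), (1 - 1i).
Their magnitudes are: 3, 3, 1.414, 1.414.
Zeros with |z| < R = 2.0: (1 + 1i), (1 - 1i).
Count = 2.
By the argument principle, (1/2πi) ∮_{|z|=R} p'(z)/p(z) dz equals exactly this count.

Number of zeros inside |z| < 2.0: 2.


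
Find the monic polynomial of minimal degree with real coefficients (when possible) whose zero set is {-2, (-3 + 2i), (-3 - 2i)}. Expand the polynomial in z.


The polynomial is p(z) = ∏_{α ∈ S} (z − α), where S = {-2, (-3 + 2i), (-3 - 2i)}.
Expanding the product yields: p(z) = z^3 + 8·z^2 + 25·z + 26.
Note conjugate pairs combine to real quadratics: (z − (-3+2i))(z − (-3−2i)) = z² + 6z + 13.
The resulting polynomial has degree 3 and real coefficients as required.

p(z) = z^3 + 8·z^2 + 25·z + 26.


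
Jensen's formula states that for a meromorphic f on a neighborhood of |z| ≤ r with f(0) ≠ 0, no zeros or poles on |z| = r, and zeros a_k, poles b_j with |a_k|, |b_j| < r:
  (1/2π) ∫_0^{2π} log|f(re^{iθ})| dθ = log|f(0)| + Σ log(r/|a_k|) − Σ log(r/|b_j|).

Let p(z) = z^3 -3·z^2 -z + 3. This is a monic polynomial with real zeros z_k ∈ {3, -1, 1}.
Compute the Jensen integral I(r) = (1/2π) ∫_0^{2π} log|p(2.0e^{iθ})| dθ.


Zeros: -1, 1, 3; r = 2.0.
Inside |z| < r: -1, 1. Outside (|z| ≥ r): 3.
p(0) = 3, so log|p(0)| = log(3) = 1.0986.
Apply Jensen: I(r) = log|p(0)| + Σ_k log(r/|z_k|), summed over zeros inside |z| < r.
  log(r/|z_k|) for z_k = -1: log(2.0/1) = 0.6931
  log(r/|z_k|) for z_k = 1: log(2.0/1) = 0.6931
  Outside zeros (3) contribute nothing to the Jensen sum.
Sum over inside zeros: 1.3863.
I(r) = log|p(0)| + (inside sum) = 1.0986 + 1.3863 = 2.4849.
Note: since some zeros are outside |z| ≤ r, the simplified n·log(r) form does NOT apply — only the inside zeros contribute.

I(r) ≈ 2.4849.


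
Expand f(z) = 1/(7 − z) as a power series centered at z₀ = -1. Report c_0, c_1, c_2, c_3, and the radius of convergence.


Let w = z − z₀, so z = z₀ + w.
Then 7 − z = 7 − (z₀ + w) = (7 − z₀) − w = 8 − w.
f(z) = 1/(8 − w) = (1/(8)) · 1/(1 − w/(8)) = Σ_{n≥0} w^n / (8)^(n+1).
So c_n = 1/(8)^(n+1):
  c_0 = 1/(8)^1 = 1/8.
  c_1 = 1/(8)^2 = 1/64.
  c_2 = 1/(8)^3 = 1/512.
  c_3 = 1/(8)^4 = 1/4096.
The series is valid for |w/d| < 1, i.e. |z − z₀| < |d|.
Radius of convergence: R = |7 − z₀| = |8| = 8 (distance from z₀ to the singularity z = 7).

c_0 = 1/8, c_1 = 1/64, c_2 = 1/512, c_3 = 1/4096; R = 8.


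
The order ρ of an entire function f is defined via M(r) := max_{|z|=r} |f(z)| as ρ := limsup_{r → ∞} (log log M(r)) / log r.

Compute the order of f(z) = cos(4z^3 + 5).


Write cos(w) = (e^{iw} ± e^{−iw})/(2 or 2i), so |cos(w)| ≤ e^{|w|}. With w = 4z^3 + 5, |w| ≤ 4r^3 + 5 on |z|=r, giving M(r) ≤ e^{4r^3 + 5} and ρ ≤ 3. For the lower bound, choose z on |z|=r with 4z^3 purely imaginary of modulus 4r^3; then |cos(4z^3 + 5)| grows like e^{4r^3}/2, so ρ ≥ 3. Hence ρ = 3.
Therefore ρ = 3.

Order ρ = 3.


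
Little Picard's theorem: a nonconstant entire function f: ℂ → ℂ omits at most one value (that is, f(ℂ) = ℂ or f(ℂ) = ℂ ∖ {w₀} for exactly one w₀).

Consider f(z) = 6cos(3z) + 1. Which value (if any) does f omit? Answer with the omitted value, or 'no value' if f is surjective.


Little Picard bounds the complement of f(ℂ) to at most one point.
cos is entire and surjective onto ℂ: for every w ∈ ℂ, cos(ζ) = w has a solution ζ ∈ ℂ (e.g., via the complex inverse arccos). With ζ = 3z this gives z = ζ/(3). Then 6·cos(3z) takes every value in 6·ℂ = ℂ, and adding 1 is a bijection of ℂ. So f is surjective and omits no value. (Note: only on the real line is cos bounded by [−1, 1].)

Omitted value: no value.


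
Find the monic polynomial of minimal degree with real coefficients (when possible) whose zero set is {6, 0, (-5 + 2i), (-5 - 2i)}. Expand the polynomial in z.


The polynomial is p(z) = ∏_{α ∈ S} (z − α), where S = {6, 0, (-5 + 2i), (-5 - 2i)}.
Expanding the product yields: p(z) = z^4 + 4·z^3 -31·z^2 -174·z.
Note conjugate pairs combine to real quadratics: (z − (-5+2i))(z − (-5−2i)) = z² + 10z + 29.
The resulting polynomial has degree 4 and real coefficients as required.

p(z) = z^4 + 4·z^3 -31·z^2 -174·z.


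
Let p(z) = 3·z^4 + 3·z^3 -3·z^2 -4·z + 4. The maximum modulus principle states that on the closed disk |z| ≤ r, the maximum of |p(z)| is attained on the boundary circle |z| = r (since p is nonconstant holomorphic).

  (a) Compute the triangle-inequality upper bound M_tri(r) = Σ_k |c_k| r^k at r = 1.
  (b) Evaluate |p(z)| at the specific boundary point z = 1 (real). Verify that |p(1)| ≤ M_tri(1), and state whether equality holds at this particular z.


Coefficients: c_0 = 4, c_1 = -4, c_2 = -3, c_3 = 3, c_4 = 3. Radius r = 1.
Part (a). Triangle bound: M_tri(r) = Σ_k |c_k| r^k
  = |4|·1^0 + |-4|·1^1 + |-3|·1^2 + |3|·1^3 + |3|·1^4
  = 4 + 4 + 3 + 3 + 3 = 17.
This bounds M(r) := max_{|z|=r} |p(z)| from above; equality holds iff all terms c_k z^k can be made to align in phase at a single z on |z|=r.
Part (b). At z = 1 (real, on the circle |z| = r):
  p(1) = (4)·1^0 + (-4)·1^1 + (-3)·1^2 + (3)·1^3 + (3)·1^4 = 3.
  |p(1)| = 3.
Check: |p(1)| = 3 ≤ 17 = M_tri(1). ✓ Equality does not hold at z = 1 (the coefficients have mixed signs, so the terms do not all align in phase there).

M_tri(1) = 17; |p(1)| = 3; equality at z=1: no.


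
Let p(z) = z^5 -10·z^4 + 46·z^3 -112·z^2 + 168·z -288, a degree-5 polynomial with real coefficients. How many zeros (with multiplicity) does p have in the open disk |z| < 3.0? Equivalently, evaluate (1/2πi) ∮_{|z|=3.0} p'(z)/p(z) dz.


The zeros of p are: (0 + 2i), (0 - 2i), 4, (3 + 3i), (3 - 3i).
Their magnitudes are: 2, 2, 4, 4.243, 4.243.
Zeros with |z| < R = 3.0: (0 + 2i), (0 - 2i).
Count = 2.
By the argument principle, (1/2πi) ∮_{|z|=R} p'(z)/p(z) dz equals exactly this count.

Number of zeros inside |z| < 3.0: 2.


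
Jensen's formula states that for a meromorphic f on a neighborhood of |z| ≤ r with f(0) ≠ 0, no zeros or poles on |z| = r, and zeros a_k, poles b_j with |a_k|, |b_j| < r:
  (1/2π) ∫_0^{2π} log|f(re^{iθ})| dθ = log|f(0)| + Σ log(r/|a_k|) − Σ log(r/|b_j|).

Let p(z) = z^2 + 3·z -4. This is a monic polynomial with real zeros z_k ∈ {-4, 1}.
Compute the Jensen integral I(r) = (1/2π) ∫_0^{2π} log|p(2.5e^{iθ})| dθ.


Zeros: -4, 1; r = 2.5.
Inside |z| < r: 1. Outside (|z| ≥ r): -4.
p(0) = -4, so log|p(0)| = log(4) = 1.3863.
Apply Jensen: I(r) = log|p(0)| + Σ_k log(r/|z_k|), summed over zeros inside |z| < r.
  log(r/|z_k|) for z_k = 1: log(2.5/1) = 0.9163
  Outside zeros (-4) contribute nothing to the Jensen sum.
Sum over inside zeros: 0.9163.
I(r) = log|p(0)| + (inside sum) = 1.3863 + 0.9163 = 2.3026.
Note: since some zeros are outside |z| ≤ r, the simplified n·log(r) form does NOT apply — only the inside zeros contribute.

I(r) ≈ 2.3026.


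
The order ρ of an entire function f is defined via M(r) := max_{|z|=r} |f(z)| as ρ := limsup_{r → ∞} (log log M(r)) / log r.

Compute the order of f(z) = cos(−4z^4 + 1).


Write cos(w) = (e^{iw} ± e^{−iw})/(2 or 2i), so |cos(w)| ≤ e^{|w|}. With w = −4z^4 + 1, |w| ≤ 4r^4 + 1 on |z|=r, giving M(r) ≤ e^{4r^4 + 1} and ρ ≤ 4. For the lower bound, choose z on |z|=r with -4z^4 purely imaginary of modulus 4r^4; then |cos(−4z^4 + 1)| grows like e^{4r^4}/2, so ρ ≥ 4. Hence ρ = 4.
Therefore ρ = 4.

Order ρ = 4.


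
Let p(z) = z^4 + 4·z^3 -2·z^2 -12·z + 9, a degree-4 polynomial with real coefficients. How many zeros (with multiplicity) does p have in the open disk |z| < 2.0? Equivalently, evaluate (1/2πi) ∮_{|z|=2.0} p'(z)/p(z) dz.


The zeros of p are: 1, -3, -3, 1.
Their magnitudes are: 1, 3, 3, 1.
Zeros with |z| < R = 2.0: 1, 1.
Count = 2.
By the argument principle, (1/2πi) ∮_{|z|=R} p'(z)/p(z) dz equals exactly this count.

Number of zeros inside |z| < 2.0: 2.


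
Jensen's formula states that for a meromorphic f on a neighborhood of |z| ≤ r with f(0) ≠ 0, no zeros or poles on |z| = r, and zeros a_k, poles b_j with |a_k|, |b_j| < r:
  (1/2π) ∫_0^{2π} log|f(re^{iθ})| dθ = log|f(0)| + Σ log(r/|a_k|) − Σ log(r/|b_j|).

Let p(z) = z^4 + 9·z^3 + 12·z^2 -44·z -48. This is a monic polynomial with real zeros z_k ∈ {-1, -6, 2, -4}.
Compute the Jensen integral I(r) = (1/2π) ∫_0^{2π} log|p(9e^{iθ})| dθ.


Zeros: -6, -4, -1, 2; r = 9.
Inside |z| < r: -6, -4, -1, 2. Outside (|z| ≥ r): ∅.
p(0) = -48, so log|p(0)| = log(48) = 3.8712.
Apply Jensen: I(r) = log|p(0)| + Σ_k log(r/|z_k|), summed over zeros inside |z| < r.
  log(r/|z_k|) for z_k = -1: log(9/1) = 2.1972
  log(r/|z_k|) for z_k = -6: log(9/6) = 0.4055
  log(r/|z_k|) for z_k = 2: log(9/2) = 1.5041
  log(r/|z_k|) for z_k = -4: log(9/4) = 0.8109
Sum over inside zeros: 4.9177.
I(r) = log|p(0)| + (inside sum) = 3.8712 + 4.9177 = 8.7889.
Closed form (all zeros inside, monic): I(r) = n·log(r) = 4·log(9) = 8.7889. ✓

I(r) ≈ 8.7889.


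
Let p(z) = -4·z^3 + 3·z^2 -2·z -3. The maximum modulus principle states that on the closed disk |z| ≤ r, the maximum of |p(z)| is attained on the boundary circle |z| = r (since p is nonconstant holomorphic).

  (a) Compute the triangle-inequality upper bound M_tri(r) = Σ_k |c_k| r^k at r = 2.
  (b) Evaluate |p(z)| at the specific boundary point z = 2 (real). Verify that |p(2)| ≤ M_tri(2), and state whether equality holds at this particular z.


Coefficients: c_0 = -3, c_1 = -2, c_2 = 3, c_3 = -4. Radius r = 2.
Part (a). Triangle bound: M_tri(r) = Σ_k |c_k| r^k
  = |-3|·2^0 + |-2|·2^1 + |3|·2^2 + |-4|·2^3
  = 3 + 4 + 12 + 32 = 51.
This bounds M(r) := max_{|z|=r} |p(z)| from above; equality holds iff all terms c_k z^k can be made to align in phase at a single z on |z|=r.
Part (b). At z = 2 (real, on the circle |z| = r):
  p(2) = (-3)·2^0 + (-2)·2^1 + (3)·2^2 + (-4)·2^3 = -27.
  |p(2)| = 27.
Check: |p(2)| = 27 ≤ 51 = M_tri(2). ✓ Equality does not hold at z = 2 (the coefficients have mixed signs, so the terms do not all align in phase there).

M_tri(2) = 51; |p(2)| = 27; equality at z=2: no.


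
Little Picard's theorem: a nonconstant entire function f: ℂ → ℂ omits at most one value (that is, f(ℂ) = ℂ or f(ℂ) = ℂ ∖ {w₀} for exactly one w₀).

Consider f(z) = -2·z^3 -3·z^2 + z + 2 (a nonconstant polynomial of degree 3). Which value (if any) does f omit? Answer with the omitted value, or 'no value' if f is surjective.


Little Picard bounds the complement of f(ℂ) to at most one point.
For every w ∈ ℂ, the equation p(z) − w = 0 is a nonconstant polynomial in z and hence has at least one root by the fundamental theorem of algebra. So p is surjective onto ℂ, omitting no value.

Omitted value: no value.


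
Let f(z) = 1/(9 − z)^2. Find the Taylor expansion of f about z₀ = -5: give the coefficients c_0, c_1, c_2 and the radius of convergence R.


Let w = z − z₀, so z = z₀ + w.
Then 9 − z = 9 − (z₀ + w) = (9 − z₀) − w = 14 − w.
f(z) = 1/(14 − w)^2 = (1/(14)^2) · (1 − w/(14))^{−2}.
By the binomial series (1−u)^{−2} = Σ_{n≥0} C(n+1, 1) u^n for |u|<1, with u = w/(14):
  c_n = C(n+1, 1) / (14)^(n+2).
  c_0 = 1/(14)^2 = 1/196.
  c_1 = 2/(14)^3 = 1/1372.
  c_2 = 3/(14)^4 = 3/38416.
The series is valid for |w/d| < 1, i.e. |z − z₀| < |d|.
Radius of convergence: R = |9 − z₀| = |14| = 14 (distance from z₀ to the singularity z = 9).

c_0 = 1/196, c_1 = 1/1372, c_2 = 3/38416; R = 14.


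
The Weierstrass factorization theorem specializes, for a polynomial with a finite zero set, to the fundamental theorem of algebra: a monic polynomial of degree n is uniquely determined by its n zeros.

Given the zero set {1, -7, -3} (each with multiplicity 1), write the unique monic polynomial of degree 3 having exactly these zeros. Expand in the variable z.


The polynomial is p(z) = ∏_{α ∈ S} (z − α), where S = {1, -7, -3}.
Expanding the product yields: p(z) = z^3 + 9·z^2 + 11·z -21.
The resulting polynomial has degree 3 and real coefficients as required.

p(z) = z^3 + 9·z^2 + 11·z -21.


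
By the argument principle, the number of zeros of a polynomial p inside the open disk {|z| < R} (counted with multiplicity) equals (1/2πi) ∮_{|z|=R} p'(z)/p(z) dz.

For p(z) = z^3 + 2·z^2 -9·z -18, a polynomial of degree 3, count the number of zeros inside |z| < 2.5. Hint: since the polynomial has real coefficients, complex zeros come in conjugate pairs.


The zeros of p are: -3, -2, 3.
Their magnitudes are: 3, 2, 3.
Zeros with |z| < R = 2.5: -2.
Count = 1.
By the argument principle, (1/2πi) ∮_{|z|=R} p'(z)/p(z) dz equals exactly this count.

Number of zeros inside |z| < 2.5: 1.


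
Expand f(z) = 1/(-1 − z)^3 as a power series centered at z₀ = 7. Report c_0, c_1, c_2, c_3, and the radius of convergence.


Let w = z − z₀, so z = z₀ + w.
Then -1 − z = -1 − (z₀ + w) = (-1 − z₀) − w = -8 − w.
f(z) = 1/(-8 − w)^3 = (1/(-8)^3) · (1 − w/(-8))^{−3}.
By the binomial series (1−u)^{−3} = Σ_{n≥0} C(n+2, 2) u^n for |u|<1, with u = w/(-8):
  c_n = C(n+2, 2) / (-8)^(n+3).
  c_0 = 1/(-8)^3 = -1/512.
  c_1 = 3/(-8)^4 = 3/4096.
  c_2 = 6/(-8)^5 = -3/16384.
  c_3 = 10/(-8)^6 = 5/131072.
The series is valid for |w/d| < 1, i.e. |z − z₀| < |d|.
Radius of convergence: R = |-1 − z₀| = |-8| = 8 (distance from z₀ to the singularity z = -1).

c_0 = -1/512, c_1 = 3/4096, c_2 = -3/16384, c_3 = 5/131072; R = 8.


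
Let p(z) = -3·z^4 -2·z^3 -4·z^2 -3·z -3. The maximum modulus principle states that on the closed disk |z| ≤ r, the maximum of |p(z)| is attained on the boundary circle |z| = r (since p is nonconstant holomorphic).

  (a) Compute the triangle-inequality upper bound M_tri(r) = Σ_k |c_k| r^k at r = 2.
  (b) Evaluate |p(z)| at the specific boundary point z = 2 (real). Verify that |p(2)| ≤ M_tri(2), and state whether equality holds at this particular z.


Coefficients: c_0 = -3, c_1 = -3, c_2 = -4, c_3 = -2, c_4 = -3. Radius r = 2.
Part (a). Triangle bound: M_tri(r) = Σ_k |c_k| r^k
  = |-3|·2^0 + |-3|·2^1 + |-4|·2^2 + |-2|·2^3 + |-3|·2^4
  = 3 + 6 + 16 + 16 + 48 = 89.
This bounds M(r) := max_{|z|=r} |p(z)| from above; equality holds iff all terms c_k z^k can be made to align in phase at a single z on |z|=r.
Part (b). At z = 2 (real, on the circle |z| = r):
  p(2) = (-3)·2^0 + (-3)·2^1 + (-4)·2^2 + (-2)·2^3 + (-3)·2^4 = -89.
  |p(2)| = 89.
Since all nonzero coefficients share the same sign, |p(2)| = 89 = M_tri(2); the triangle bound is attained at z = 2, so in fact M(r) = 89.

M_tri(2) = 89; |p(2)| = 89; equality at z=2: yes.
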